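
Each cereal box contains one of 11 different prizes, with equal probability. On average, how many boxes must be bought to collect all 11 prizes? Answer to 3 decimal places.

33.219

After i distinct types are collected, each trial gives a new one with probability (11−i)/11, so the expected wait for the next new type is 11/(11−i).
E = 11/11 + 11/10 + 11/9 + 11/8 + 11/7 + 11/6 + 11/5 + 11/4 + 11/3 + 11/2 + 11/1 = 83711/2520 ≈ 33.219.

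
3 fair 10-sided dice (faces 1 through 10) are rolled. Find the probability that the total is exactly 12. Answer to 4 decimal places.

0.0550

There are 10^3 = 1000 equally likely outcomes.
The number of ordered 3-tuples from {1,…,10} summing to 12 is 55.
P(sum = 12) = 55/1000 = 11/200 ≈ 0.0550.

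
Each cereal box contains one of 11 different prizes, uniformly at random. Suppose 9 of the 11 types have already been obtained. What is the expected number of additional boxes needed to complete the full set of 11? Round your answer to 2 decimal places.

Starting from 9 distinct types, each trial gives a new one with probability (11−i)/11 when i types are held, so the wait for the next new type is 11/(11−i).
E = 11/2 + 11/1 = 33/2 ≈ 16.50.

16.50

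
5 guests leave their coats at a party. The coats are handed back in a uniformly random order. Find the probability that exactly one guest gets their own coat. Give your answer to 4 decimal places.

Choose which one is fixed: C(5,1) = 5 ways.
The remaining 4 must have no fixed point: D(4) = 9.
P = 5·9/120 = 3/8 ≈ 0.3750.

0.3750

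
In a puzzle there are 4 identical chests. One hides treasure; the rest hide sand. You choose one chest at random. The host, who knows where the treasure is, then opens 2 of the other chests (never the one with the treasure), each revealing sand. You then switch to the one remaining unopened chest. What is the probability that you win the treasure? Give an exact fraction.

Your original chest holds the treasure with probability 1/4, so the other 3 collectively hold it with probability 3/4.
The host can always find 2 empty chests to open, so the reveals don't change that 3/4; it is now spread over the 1 remaining unopened chest.
P(win by switching) = (3/4) · (1/1) = 3/4.

3/4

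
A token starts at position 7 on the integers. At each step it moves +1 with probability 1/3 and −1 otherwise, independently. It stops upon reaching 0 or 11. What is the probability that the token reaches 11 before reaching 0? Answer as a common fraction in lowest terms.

127/2047

Let r = q/p = (2/3)/(1/3) = 2. The recurrence P(i) = p·P(i+1) + q·P(i−1) with P(0)=0, P(11)=1 gives P(i) = (1 − r^i)/(1 − r^11).
P(7) = (1 − (2)^7) / (1 − (2)^11) = 127/2047.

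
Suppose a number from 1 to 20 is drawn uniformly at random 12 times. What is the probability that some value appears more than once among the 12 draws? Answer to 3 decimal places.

0.985

P(all 12 different) = 20/20 · 19/20 · ··· · 9/20 ≈ 0.015.
P(at least two equal) = 1 − 0.015 = 0.985.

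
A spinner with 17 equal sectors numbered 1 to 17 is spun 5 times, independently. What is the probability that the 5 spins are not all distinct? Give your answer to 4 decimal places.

0.4770

P(all 5 different) = 17/17 · 16/17 · ··· · 13/17 ≈ 0.5230.
P(at least two equal) = 1 − 0.5230 = 0.4770.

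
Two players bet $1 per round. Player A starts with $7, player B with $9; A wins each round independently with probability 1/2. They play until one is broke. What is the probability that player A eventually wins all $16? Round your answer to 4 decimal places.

0.4375

With a fair step, P(i) = ½P(i−1) + ½P(i+1) with P(0)=0, P(16)=1 has the linear solution P(i) = i/16.
P(7) = 7/16 ≈ 0.4375.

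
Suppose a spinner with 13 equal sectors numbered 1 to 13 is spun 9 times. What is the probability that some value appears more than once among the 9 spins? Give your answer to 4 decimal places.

P(all 9 different) = 13/13 · 12/13 · ··· · 5/13 ≈ 0.0245.
P(at least two equal) = 1 − 0.0245 = 0.9755.

0.9755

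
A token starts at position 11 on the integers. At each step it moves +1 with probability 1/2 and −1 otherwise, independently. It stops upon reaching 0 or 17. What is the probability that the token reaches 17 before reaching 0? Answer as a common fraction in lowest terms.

With a fair step, P(i) = ½P(i−1) + ½P(i+1) with P(0)=0, P(17)=1 has the linear solution P(i) = i/17.
P(11) = 11/17.

11/17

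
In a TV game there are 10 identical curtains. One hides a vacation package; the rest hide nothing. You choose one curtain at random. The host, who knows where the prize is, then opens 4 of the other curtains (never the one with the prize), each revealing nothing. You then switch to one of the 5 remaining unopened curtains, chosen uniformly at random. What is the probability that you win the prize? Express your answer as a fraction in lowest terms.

9/50

Your original curtain holds the prize with probability 1/10, so the other 9 collectively hold it with probability 9/10.
The host can always find 4 empty curtains to open, so the reveals don't change that 9/10; it is now spread over the 5 remaining unopened curtains.
P(win by switching) = (9/10) · (1/5) = 9/50.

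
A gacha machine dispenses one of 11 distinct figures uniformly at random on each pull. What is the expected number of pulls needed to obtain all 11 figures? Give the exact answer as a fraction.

After i distinct types are collected, each trial gives a new one with probability (11−i)/11, so the expected wait for the next new type is 11/(11−i).
E = 11/11 + 11/10 + 11/9 + 11/8 + 11/7 + 11/6 + 11/5 + 11/4 + 11/3 + 11/2 + 11/1 = 83711/2520.

83711/2520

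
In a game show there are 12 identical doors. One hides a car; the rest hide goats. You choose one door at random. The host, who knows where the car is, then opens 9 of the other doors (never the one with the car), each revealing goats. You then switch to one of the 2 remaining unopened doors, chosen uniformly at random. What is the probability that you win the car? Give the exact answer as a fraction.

11/24

Your original door holds the car with probability 1/12, so the other 11 collectively hold it with probability 11/12.
The host can always find 9 empty doors to open, so the reveals don't change that 11/12; it is now spread over the 2 remaining unopened doors.
P(win by switching) = (11/12) · (1/2) = 11/24.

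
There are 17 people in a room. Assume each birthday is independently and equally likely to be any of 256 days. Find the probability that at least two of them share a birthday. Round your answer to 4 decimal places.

0.4190

It's easier to compute the probability that all 17 are distinct.
P(all distinct) = 256/256 · 255/256 · ··· · 240/256 ≈ 0.5810.
So the probability of at least one match is 1 − 0.5810 = 0.4190.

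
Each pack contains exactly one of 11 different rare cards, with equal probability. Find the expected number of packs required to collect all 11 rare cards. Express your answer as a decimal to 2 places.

After i distinct types are collected, each trial gives a new one with probability (11−i)/11, so the expected wait for the next new type is 11/(11−i).
E = 11/11 + 11/10 + 11/9 + 11/8 + 11/7 + 11/6 + 11/5 + 11/4 + 11/3 + 11/2 + 11/1 = 83711/2520 ≈ 33.22.

33.22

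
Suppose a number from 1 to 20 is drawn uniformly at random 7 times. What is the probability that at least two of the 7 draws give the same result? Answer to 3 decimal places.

P(all 7 different) = 20/20 · 19/20 · ··· · 14/20 ≈ 0.305.
P(at least two equal) = 1 − 0.305 = 0.695.

0.695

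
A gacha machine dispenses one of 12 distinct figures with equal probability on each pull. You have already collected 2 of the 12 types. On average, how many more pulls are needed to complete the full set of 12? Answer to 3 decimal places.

Starting from 2 distinct types, each trial gives a new one with probability (12−i)/12 when i types are held, so the wait for the next new type is 12/(12−i).
E = 12/10 + 12/9 + 12/8 + 12/7 + 12/6 + 12/5 + 12/4 + 12/3 + 12/2 + 12/1 = 7381/210 ≈ 35.148.

35.148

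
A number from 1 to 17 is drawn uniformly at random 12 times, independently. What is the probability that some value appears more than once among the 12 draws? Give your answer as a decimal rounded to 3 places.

P(all 12 different) = 17/17 · 16/17 · ··· · 6/17 ≈ 0.005.
P(at least two equal) = 1 − 0.005 = 0.995.

0.995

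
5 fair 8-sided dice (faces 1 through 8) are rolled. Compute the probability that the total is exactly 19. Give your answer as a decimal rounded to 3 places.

There are 8^5 = 32768 equally likely outcomes.
The number of ordered 5-tuples from {1,…,8} summing to 19 is 2010.
P(sum = 19) = 2010/32768 = 1005/16384 ≈ 0.061.

0.061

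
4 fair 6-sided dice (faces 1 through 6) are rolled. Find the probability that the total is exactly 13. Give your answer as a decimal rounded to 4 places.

There are 6^4 = 1296 equally likely outcomes.
The number of ordered 4-tuples from {1,…,6} summing to 13 is 140.
P(sum = 13) = 140/1296 = 35/324 ≈ 0.1080.

0.1080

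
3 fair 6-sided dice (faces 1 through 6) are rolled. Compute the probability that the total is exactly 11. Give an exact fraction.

1/8

There are 6^3 = 216 equally likely outcomes.
The number of ordered 3-tuples from {1,…,6} summing to 11 is 27.
P(sum = 11) = 27/216 = 1/8.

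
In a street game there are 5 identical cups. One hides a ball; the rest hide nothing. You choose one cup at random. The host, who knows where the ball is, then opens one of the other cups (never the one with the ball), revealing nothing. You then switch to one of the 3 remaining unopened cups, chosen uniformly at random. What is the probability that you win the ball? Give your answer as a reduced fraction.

4/15

Your original cup holds the ball with probability 1/5, so the other 4 collectively hold it with probability 4/5.
The host can always find an empty cup to open, so this doesn't change that 4/5; it is now spread over the 3 remaining unopened cups.
P(win by switching) = (4/5) · (1/3) = 4/15.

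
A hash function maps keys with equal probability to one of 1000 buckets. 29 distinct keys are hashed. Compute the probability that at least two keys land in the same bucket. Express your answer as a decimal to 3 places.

It's easier to compute the probability that all 29 are distinct.
P(all distinct) = 1000/1000 · 999/1000 · ··· · 972/1000 ≈ 0.664.
So the probability of at least one match is 1 − 0.664 = 0.336.

0.336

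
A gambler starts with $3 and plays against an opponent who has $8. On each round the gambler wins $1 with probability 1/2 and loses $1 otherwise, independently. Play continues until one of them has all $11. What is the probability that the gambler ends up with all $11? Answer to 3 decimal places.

0.273

With a fair step, P(i) = ½P(i−1) + ½P(i+1) with P(0)=0, P(11)=1 has the linear solution P(i) = i/11.
P(3) = 3/11 ≈ 0.273.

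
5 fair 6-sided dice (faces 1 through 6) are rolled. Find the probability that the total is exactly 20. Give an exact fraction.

217/2592

There are 6^5 = 7776 equally likely outcomes.
The number of ordered 5-tuples from {1,…,6} summing to 20 is 651.
P(sum = 20) = 651/7776 = 217/2592.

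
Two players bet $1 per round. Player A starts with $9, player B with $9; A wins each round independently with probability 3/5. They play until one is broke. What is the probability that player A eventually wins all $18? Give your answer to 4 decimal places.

Let r = q/p = (2/5)/(3/5) = 2/3. The recurrence P(i) = p·P(i+1) + q·P(i−1) with P(0)=0, P(18)=1 gives P(i) = (1 − r^i)/(1 − r^18).
P(9) = (1 − (2/3)^9) / (1 − (2/3)^18) = 19683/20195 ≈ 0.9746.

0.9746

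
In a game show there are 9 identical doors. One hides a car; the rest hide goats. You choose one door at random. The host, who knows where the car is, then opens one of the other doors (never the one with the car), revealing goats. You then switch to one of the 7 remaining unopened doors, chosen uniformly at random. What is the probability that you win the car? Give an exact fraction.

8/63

Your original door holds the car with probability 1/9, so the other 8 collectively hold it with probability 8/9.
The host can always find an empty door to open, so this doesn't change that 8/9; it is now spread over the 7 remaining unopened doors.
P(win by switching) = (8/9) · (1/7) = 8/63.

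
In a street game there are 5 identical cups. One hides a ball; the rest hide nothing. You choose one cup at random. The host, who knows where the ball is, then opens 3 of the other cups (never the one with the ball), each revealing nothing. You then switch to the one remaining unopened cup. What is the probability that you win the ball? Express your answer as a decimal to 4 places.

Your original cup holds the ball with probability 1/5, so the other 4 collectively hold it with probability 4/5.
The host can always find 3 empty cups to open, so the reveals don't change that 4/5; it is now spread over the 1 remaining unopened cup.
P(win by switching) = (4/5) · (1/1) = 4/5 ≈ 0.8000.

0.8000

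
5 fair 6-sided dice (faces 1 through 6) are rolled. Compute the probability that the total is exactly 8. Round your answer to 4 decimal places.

There are 6^5 = 7776 equally likely outcomes.
The number of ordered 5-tuples from {1,…,6} summing to 8 is 35.
P(sum = 8) = 35/7776 ≈ 0.0045.

0.0045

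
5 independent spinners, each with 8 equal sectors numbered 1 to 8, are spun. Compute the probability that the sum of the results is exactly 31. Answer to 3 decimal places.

0.021

There are 8^5 = 32768 equally likely outcomes.
The number of ordered 5-tuples from {1,…,8} summing to 31 is 690.
P(sum = 31) = 690/32768 = 345/16384 ≈ 0.021.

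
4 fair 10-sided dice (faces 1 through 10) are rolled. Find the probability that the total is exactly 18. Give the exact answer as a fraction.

27/500

There are 10^4 = 10000 equally likely outcomes.
The number of ordered 4-tuples from {1,…,10} summing to 18 is 540.
P(sum = 18) = 540/10000 = 27/500.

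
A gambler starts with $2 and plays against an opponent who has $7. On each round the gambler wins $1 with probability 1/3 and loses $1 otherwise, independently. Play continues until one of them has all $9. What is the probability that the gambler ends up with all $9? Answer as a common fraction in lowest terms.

Let r = q/p = (2/3)/(1/3) = 2. The recurrence P(i) = p·P(i+1) + q·P(i−1) with P(0)=0, P(9)=1 gives P(i) = (1 − r^i)/(1 − r^9).
P(2) = (1 − (2)^2) / (1 − (2)^9) = 3/511.

3/511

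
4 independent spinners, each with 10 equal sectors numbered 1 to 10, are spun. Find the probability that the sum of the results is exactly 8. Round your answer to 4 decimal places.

0.0035

There are 10^4 = 10000 equally likely outcomes.
The number of ordered 4-tuples from {1,…,10} summing to 8 is 35.
P(sum = 8) = 35/10000 = 7/2000 ≈ 0.0035.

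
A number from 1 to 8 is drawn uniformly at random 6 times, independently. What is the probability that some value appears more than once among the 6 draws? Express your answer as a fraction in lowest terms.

3781/4096

P(all 6 different) = 8/8 · 7/8 · ··· · 3/8 = 315/4096.
P(at least two equal) = 1 − 315/4096 = 3781/4096.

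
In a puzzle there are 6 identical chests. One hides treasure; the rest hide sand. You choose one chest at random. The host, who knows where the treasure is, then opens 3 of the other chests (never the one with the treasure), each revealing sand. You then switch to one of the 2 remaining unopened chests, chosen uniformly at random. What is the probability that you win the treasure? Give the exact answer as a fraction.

5/12

Your original chest holds the treasure with probability 1/6, so the other 5 collectively hold it with probability 5/6.
The host can always find 3 empty chests to open, so the reveals don't change that 5/6; it is now spread over the 2 remaining unopened chests.
P(win by switching) = (5/6) · (1/2) = 5/12.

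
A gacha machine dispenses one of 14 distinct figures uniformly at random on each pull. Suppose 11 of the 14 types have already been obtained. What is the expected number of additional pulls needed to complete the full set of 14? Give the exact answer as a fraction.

Starting from 11 distinct types, each trial gives a new one with probability (14−i)/14 when i types are held, so the wait for the next new type is 14/(14−i).
E = 14/3 + 14/2 + 14/1 = 77/3.

77/3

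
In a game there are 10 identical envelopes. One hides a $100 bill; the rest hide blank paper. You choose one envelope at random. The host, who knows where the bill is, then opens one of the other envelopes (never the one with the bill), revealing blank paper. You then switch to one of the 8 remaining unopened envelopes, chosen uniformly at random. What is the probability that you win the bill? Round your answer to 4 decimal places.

Your original envelope holds the bill with probability 1/10, so the other 9 collectively hold it with probability 9/10.
The host can always find an empty envelope to open, so this doesn't change that 9/10; it is now spread over the 8 remaining unopened envelopes.
P(win by switching) = (9/10) · (1/8) = 9/80 ≈ 0.1125.

0.1125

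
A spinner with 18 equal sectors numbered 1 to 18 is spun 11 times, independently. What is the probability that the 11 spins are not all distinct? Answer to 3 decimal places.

P(all 11 different) = 18/18 · 17/18 · ··· · 8/18 ≈ 0.020.
P(at least two equal) = 1 − 0.020 = 0.980.

0.980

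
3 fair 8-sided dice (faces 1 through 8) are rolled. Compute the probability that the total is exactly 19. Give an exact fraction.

21/512

There are 8^3 = 512 equally likely outcomes.
The number of ordered 3-tuples from {1,…,8} summing to 19 is 21.
P(sum = 19) = 21/512.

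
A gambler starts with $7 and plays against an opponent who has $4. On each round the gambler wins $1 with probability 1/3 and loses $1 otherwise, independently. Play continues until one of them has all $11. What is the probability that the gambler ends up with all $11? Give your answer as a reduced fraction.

127/2047

Let r = q/p = (2/3)/(1/3) = 2. The recurrence P(i) = p·P(i+1) + q·P(i−1) with P(0)=0, P(11)=1 gives P(i) = (1 − r^i)/(1 − r^11).
P(7) = (1 − (2)^7) / (1 − (2)^11) = 127/2047.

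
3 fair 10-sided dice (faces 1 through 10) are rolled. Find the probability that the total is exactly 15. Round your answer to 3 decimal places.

0.073

There are 10^3 = 1000 equally likely outcomes.
The number of ordered 3-tuples from {1,…,10} summing to 15 is 73.
P(sum = 15) = 73/1000 ≈ 0.073.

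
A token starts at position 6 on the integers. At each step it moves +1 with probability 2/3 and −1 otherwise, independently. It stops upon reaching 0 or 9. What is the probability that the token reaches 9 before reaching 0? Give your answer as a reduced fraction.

Let r = q/p = (1/3)/(2/3) = 1/2. The recurrence P(i) = p·P(i+1) + q·P(i−1) with P(0)=0, P(9)=1 gives P(i) = (1 − r^i)/(1 − r^9).
P(6) = (1 − (1/2)^6) / (1 − (1/2)^9) = 72/73.

72/73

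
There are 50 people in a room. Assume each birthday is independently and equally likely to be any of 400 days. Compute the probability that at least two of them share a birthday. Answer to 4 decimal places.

0.9591

It's easier to compute the probability that all 50 are distinct.
P(all distinct) = 400/400 · 399/400 · ··· · 351/400 ≈ 0.0409.
So the probability of at least one match is 1 − 0.0409 = 0.9591.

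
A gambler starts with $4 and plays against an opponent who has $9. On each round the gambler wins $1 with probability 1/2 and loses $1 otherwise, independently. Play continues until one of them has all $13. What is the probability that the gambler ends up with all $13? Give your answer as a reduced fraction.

With a fair step, P(i) = ½P(i−1) + ½P(i+1) with P(0)=0, P(13)=1 has the linear solution P(i) = i/13.
P(4) = 4/13.

4/13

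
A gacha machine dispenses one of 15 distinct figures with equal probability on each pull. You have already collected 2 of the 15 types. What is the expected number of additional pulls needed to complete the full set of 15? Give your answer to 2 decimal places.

47.70

Starting from 2 distinct types, each trial gives a new one with probability (15−i)/15 when i types are held, so the wait for the next new type is 15/(15−i).
E = 15/13 + 15/12 + 15/11 + 15/10 + 15/9 + 15/8 + 15/7 + 15/6 + 15/5 + 15/4 + 15/3 + 15/2 + 15/1 = 1145993/24024 ≈ 47.70.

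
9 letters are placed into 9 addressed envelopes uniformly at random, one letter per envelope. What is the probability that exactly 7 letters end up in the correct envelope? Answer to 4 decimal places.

0.0001

Choose which 7 of the 9 are fixed: C(9,7) = 36 ways.
The remaining 2 must have no fixed point: D(2) = 1.
P = 36·1/362880 = 1/10080 ≈ 0.0001.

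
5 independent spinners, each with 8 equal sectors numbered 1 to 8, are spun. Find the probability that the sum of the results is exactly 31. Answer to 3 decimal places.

There are 8^5 = 32768 equally likely outcomes.
The number of ordered 5-tuples from {1,…,8} summing to 31 is 690.
P(sum = 31) = 690/32768 = 345/16384 ≈ 0.021.

0.021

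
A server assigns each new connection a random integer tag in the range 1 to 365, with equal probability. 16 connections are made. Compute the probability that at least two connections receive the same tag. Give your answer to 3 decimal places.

It's easier to compute the probability that all 16 are distinct.
P(all distinct) = 365/365 · 364/365 · ··· · 350/365 ≈ 0.716.
So the probability of at least one match is 1 − 0.716 = 0.284.

0.284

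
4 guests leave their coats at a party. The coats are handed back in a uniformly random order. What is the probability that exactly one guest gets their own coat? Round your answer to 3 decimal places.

Choose which one is fixed: C(4,1) = 4 ways.
The remaining 3 must have no fixed point: D(3) = 2.
P = 4·2/24 = 1/3 ≈ 0.333.

0.333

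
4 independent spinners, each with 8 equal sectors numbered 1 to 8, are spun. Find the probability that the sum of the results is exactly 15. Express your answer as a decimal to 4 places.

There are 8^4 = 4096 equally likely outcomes.
The number of ordered 4-tuples from {1,…,8} summing to 15 is 284.
P(sum = 15) = 284/4096 = 71/1024 ≈ 0.0693.

0.0693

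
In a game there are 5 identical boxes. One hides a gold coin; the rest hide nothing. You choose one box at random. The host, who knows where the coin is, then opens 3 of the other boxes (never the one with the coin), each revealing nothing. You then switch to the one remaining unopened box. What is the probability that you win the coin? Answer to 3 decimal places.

Your original box holds the coin with probability 1/5, so the other 4 collectively hold it with probability 4/5.
The host can always find 3 empty boxes to open, so the reveals don't change that 4/5; it is now spread over the 1 remaining unopened box.
P(win by switching) = (4/5) · (1/1) = 4/5 ≈ 0.800.

0.800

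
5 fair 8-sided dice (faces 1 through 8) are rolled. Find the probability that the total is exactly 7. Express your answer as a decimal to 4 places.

0.0005

There are 8^5 = 32768 equally likely outcomes.
The number of ordered 5-tuples from {1,…,8} summing to 7 is 15.
P(sum = 7) = 15/32768 ≈ 0.0005.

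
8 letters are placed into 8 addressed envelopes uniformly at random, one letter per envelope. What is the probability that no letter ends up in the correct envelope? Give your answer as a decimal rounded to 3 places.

This is the derangement probability: permutations of 8 with no fixed point.
D(8) = 8! · (1 − 1/1! + 1/2! − ··· + (−1)^8/8!) = 14833.
P = 14833/40320 = 2119/5760 ≈ 0.368.

0.368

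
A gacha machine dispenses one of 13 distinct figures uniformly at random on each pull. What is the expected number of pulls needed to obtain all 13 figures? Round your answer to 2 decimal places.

After i distinct types are collected, each trial gives a new one with probability (13−i)/13, so the expected wait for the next new type is 13/(13−i).
E = 13/13 + 13/12 + 13/11 + 13/10 + 13/9 + 13/8 + 13/7 + 13/6 + 13/5 + 13/4 + 13/3 + 13/2 + 13/1 = 1145993/27720 ≈ 41.34.

41.34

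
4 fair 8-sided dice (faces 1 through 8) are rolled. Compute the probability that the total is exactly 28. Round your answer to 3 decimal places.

There are 8^4 = 4096 equally likely outcomes.
The number of ordered 4-tuples from {1,…,8} summing to 28 is 35.
P(sum = 28) = 35/4096 ≈ 0.009.

0.009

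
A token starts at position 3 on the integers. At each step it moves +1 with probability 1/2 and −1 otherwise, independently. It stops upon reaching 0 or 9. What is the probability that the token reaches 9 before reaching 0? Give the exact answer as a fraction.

With a fair step, P(i) = ½P(i−1) + ½P(i+1) with P(0)=0, P(9)=1 has the linear solution P(i) = i/9.
P(3) = 3/9 = 1/3.

1/3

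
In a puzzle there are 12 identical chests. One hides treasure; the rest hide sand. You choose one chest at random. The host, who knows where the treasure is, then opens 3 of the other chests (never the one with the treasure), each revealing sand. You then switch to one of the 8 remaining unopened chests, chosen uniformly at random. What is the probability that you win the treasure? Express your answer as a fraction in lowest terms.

Your original chest holds the treasure with probability 1/12, so the other 11 collectively hold it with probability 11/12.
The host can always find 3 empty chests to open, so the reveals don't change that 11/12; it is now spread over the 8 remaining unopened chests.
P(win by switching) = (11/12) · (1/8) = 11/96.

11/96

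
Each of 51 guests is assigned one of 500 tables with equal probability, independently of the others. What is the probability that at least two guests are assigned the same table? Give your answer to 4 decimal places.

0.9287

It's easier to compute the probability that all 51 are distinct.
P(all distinct) = 500/500 · 499/500 · ··· · 450/500 ≈ 0.0713.
So the probability of at least one match is 1 − 0.0713 = 0.9287.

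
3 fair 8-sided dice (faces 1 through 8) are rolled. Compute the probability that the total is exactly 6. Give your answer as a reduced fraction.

5/256

There are 8^3 = 512 equally likely outcomes.
The number of ordered 3-tuples from {1,…,8} summing to 6 is 10.
P(sum = 6) = 10/512 = 5/256.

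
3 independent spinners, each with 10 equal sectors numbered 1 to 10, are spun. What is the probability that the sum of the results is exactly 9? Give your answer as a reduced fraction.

7/250

There are 10^3 = 1000 equally likely outcomes.
The number of ordered 3-tuples from {1,…,10} summing to 9 is 28.
P(sum = 9) = 28/1000 = 7/250.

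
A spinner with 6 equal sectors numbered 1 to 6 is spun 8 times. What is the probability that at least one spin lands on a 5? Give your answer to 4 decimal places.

P(no spin lands on a 5) = (5/6)^8 ≈ 0.2326.
P(at least one) = 1 − 0.2326 = 0.7674.

0.7674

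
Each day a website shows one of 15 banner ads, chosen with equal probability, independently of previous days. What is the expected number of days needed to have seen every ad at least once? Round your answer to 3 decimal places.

49.773

After i distinct types are collected, each trial gives a new one with probability (15−i)/15, so the expected wait for the next new type is 15/(15−i).
E = 15/15 + 15/14 + 15/13 + 15/12 + 15/11 + 15/10 + 15/9 + 15/8 + 15/7 + 15/6 + 15/5 + 15/4 + 15/3 + 15/2 + 15/1 = 1195757/24024 ≈ 49.773.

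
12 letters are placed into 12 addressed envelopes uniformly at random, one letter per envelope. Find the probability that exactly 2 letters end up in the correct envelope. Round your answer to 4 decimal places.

0.1839

Choose which 2 of the 12 are fixed: C(12,2) = 66 ways.
The remaining 10 must have no fixed point: D(10) = 1334961.
P = 66·1334961/479001600 = 16481/89600 ≈ 0.1839.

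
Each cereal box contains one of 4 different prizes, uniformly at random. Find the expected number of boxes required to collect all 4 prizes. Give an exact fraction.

After i distinct types are collected, each trial gives a new one with probability (4−i)/4, so the expected wait for the next new type is 4/(4−i).
E = 4/4 + 4/3 + 4/2 + 4/1 = 25/3.

25/3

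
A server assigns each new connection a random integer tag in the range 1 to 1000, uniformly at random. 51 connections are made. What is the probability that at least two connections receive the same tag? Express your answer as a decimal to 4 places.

0.7267

It's easier to compute the probability that all 51 are distinct.
P(all distinct) = 1000/1000 · 999/1000 · ··· · 950/1000 ≈ 0.2733.
So the probability of at least one match is 1 − 0.2733 = 0.7267.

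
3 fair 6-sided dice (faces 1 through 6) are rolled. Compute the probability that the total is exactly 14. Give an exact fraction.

5/72

There are 6^3 = 216 equally likely outcomes.
The number of ordered 3-tuples from {1,…,6} summing to 14 is 15.
P(sum = 14) = 15/216 = 5/72.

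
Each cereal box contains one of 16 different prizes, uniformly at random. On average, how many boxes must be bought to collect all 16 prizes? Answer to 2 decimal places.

After i distinct types are collected, each trial gives a new one with probability (16−i)/16, so the expected wait for the next new type is 16/(16−i).
E = 16/16 + 16/15 + 16/14 + 16/13 + 16/12 + 16/11 + 16/10 + 16/9 + 16/8 + 16/7 + 16/6 + 16/5 + 16/4 + 16/3 + 16/2 + 16/1 = 2436559/45045 ≈ 54.09.

54.09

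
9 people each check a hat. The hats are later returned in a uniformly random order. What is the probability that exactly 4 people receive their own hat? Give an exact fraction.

Choose which 4 of the 9 are fixed: C(9,4) = 126 ways.
The remaining 5 must have no fixed point: D(5) = 44.
P = 126·44/362880 = 11/720.

11/720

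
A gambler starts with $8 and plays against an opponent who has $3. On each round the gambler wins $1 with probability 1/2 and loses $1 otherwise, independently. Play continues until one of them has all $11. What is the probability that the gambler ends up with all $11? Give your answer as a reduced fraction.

With a fair step, P(i) = ½P(i−1) + ½P(i+1) with P(0)=0, P(11)=1 has the linear solution P(i) = i/11.
P(8) = 8/11.

8/11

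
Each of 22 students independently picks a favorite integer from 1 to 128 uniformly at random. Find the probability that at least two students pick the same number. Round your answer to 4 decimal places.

It's easier to compute the probability that all 22 are distinct.
P(all distinct) = 128/128 · 127/128 · ··· · 107/128 ≈ 0.1473.
So the probability of at least one match is 1 − 0.1473 = 0.8527.

0.8527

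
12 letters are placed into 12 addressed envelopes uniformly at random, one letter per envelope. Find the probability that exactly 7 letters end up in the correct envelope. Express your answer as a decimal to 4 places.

Choose which 7 of the 12 are fixed: C(12,7) = 792 ways.
The remaining 5 must have no fixed point: D(5) = 44.
P = 792·44/479001600 = 11/151200 ≈ 0.0001.

0.0001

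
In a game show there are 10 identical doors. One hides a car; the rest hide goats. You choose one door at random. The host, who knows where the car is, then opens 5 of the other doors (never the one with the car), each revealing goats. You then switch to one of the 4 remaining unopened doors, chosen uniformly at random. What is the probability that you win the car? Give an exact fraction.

Your original door holds the car with probability 1/10, so the other 9 collectively hold it with probability 9/10.
The host can always find 5 empty doors to open, so the reveals don't change that 9/10; it is now spread over the 4 remaining unopened doors.
P(win by switching) = (9/10) · (1/4) = 9/40.

9/40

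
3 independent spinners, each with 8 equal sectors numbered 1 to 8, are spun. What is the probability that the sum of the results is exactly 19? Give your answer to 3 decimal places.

0.041

There are 8^3 = 512 equally likely outcomes.
The number of ordered 3-tuples from {1,…,8} summing to 19 is 21.
P(sum = 19) = 21/512 ≈ 0.041.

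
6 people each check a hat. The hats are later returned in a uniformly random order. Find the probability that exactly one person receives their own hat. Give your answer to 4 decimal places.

Choose which one is fixed: C(6,1) = 6 ways.
The remaining 5 must have no fixed point: D(5) = 44.
P = 6·44/720 = 11/30 ≈ 0.3667.

0.3667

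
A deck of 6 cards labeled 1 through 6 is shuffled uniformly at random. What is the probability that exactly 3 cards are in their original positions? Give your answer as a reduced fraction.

Choose which 3 of the 6 are fixed: C(6,3) = 20 ways.
The remaining 3 must have no fixed point: D(3) = 2.
P = 20·2/720 = 1/18.

1/18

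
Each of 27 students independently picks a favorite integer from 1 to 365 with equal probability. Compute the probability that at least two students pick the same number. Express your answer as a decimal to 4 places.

0.6269

It's easier to compute the probability that all 27 are distinct.
P(all distinct) = 365/365 · 364/365 · ··· · 339/365 ≈ 0.3731.
So the probability of at least one match is 1 − 0.3731 = 0.6269.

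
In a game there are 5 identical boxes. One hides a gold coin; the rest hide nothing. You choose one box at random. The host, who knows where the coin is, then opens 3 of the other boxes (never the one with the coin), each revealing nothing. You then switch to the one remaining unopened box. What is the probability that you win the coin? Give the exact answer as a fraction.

Your original box holds the coin with probability 1/5, so the other 4 collectively hold it with probability 4/5.
The host can always find 3 empty boxes to open, so the reveals don't change that 4/5; it is now spread over the 1 remaining unopened box.
P(win by switching) = (4/5) · (1/1) = 4/5.

4/5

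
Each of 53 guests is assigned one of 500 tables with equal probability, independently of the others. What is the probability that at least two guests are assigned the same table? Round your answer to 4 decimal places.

0.9426

It's easier to compute the probability that all 53 are distinct.
P(all distinct) = 500/500 · 499/500 · ··· · 448/500 ≈ 0.0574.
So the probability of at least one match is 1 − 0.0574 = 0.9426.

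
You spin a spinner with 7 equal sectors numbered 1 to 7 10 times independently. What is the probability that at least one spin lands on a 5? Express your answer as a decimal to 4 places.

0.7859

P(no spin lands on a 5) = (6/7)^10 ≈ 0.2141.
P(at least one) = 1 − 0.2141 = 0.7859.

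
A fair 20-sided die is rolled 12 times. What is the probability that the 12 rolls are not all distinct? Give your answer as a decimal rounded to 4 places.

0.9853

P(all 12 different) = 20/20 · 19/20 · ··· · 9/20 ≈ 0.0147.
P(at least two equal) = 1 − 0.0147 = 0.9853.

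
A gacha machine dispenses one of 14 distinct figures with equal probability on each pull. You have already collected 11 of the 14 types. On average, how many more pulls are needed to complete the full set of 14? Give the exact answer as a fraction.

Starting from 11 distinct types, each trial gives a new one with probability (14−i)/14 when i types are held, so the wait for the next new type is 14/(14−i).
E = 14/3 + 14/2 + 14/1 = 77/3.

77/3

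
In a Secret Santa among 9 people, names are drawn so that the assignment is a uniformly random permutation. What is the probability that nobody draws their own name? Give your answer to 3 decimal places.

This is the derangement probability: permutations of 9 with no fixed point.
D(9) = 9! · (1 − 1/1! + 1/2! − ··· + (−1)^9/9!) = 133496.
P = 133496/362880 = 16687/45360 ≈ 0.368.

0.368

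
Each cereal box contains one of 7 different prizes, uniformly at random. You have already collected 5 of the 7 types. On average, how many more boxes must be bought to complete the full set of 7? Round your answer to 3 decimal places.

Starting from 5 distinct types, each trial gives a new one with probability (7−i)/7 when i types are held, so the wait for the next new type is 7/(7−i).
E = 7/2 + 7/1 = 21/2 ≈ 10.500.

10.500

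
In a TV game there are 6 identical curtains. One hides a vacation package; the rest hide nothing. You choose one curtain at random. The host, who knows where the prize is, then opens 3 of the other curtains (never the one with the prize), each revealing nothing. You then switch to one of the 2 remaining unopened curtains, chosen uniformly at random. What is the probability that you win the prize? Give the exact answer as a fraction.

5/12

Your original curtain holds the prize with probability 1/6, so the other 5 collectively hold it with probability 5/6.
The host can always find 3 empty curtains to open, so the reveals don't change that 5/6; it is now spread over the 2 remaining unopened curtains.
P(win by switching) = (5/6) · (1/2) = 5/12.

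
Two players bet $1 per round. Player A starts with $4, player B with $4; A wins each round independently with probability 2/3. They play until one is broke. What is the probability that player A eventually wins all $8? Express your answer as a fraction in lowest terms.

Let r = q/p = (1/3)/(2/3) = 1/2. The recurrence P(i) = p·P(i+1) + q·P(i−1) with P(0)=0, P(8)=1 gives P(i) = (1 − r^i)/(1 − r^8).
P(4) = (1 − (1/2)^4) / (1 − (1/2)^8) = 16/17.

16/17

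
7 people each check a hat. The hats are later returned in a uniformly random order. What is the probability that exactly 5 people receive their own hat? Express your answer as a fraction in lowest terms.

1/240

Choose which 5 of the 7 are fixed: C(7,5) = 21 ways.
The remaining 2 must have no fixed point: D(2) = 1.
P = 21·1/5040 = 1/240.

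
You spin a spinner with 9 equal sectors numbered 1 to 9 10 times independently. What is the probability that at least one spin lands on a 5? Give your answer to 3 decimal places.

P(no spin lands on a 5) = (8/9)^10 ≈ 0.308.
P(at least one) = 1 − 0.308 = 0.692.

0.692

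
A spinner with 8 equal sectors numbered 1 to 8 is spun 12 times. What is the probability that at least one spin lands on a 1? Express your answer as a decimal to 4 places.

P(no spin lands on a 1) = (7/8)^12 ≈ 0.2014.
P(at least one) = 1 − 0.2014 = 0.7986.

0.7986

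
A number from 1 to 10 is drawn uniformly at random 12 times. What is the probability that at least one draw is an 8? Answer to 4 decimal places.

0.7176

P(no draw is an 8) = (9/10)^12 ≈ 0.2824.
P(at least one) = 1 − 0.2824 = 0.7176.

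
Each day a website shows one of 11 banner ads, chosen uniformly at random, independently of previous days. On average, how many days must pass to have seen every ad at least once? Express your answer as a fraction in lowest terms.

After i distinct types are collected, each trial gives a new one with probability (11−i)/11, so the expected wait for the next new type is 11/(11−i).
E = 11/11 + 11/10 + 11/9 + 11/8 + 11/7 + 11/6 + 11/5 + 11/4 + 11/3 + 11/2 + 11/1 = 83711/2520.

83711/2520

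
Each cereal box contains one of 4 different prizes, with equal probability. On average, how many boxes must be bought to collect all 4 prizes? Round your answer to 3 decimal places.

After i distinct types are collected, each trial gives a new one with probability (4−i)/4, so the expected wait for the next new type is 4/(4−i).
E = 4/4 + 4/3 + 4/2 + 4/1 = 25/3 ≈ 8.333.

8.333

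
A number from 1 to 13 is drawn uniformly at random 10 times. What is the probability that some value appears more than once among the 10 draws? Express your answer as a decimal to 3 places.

P(all 10 different) = 13/13 · 12/13 · ··· · 4/13 ≈ 0.008.
P(at least two equal) = 1 − 0.008 = 0.992.

0.992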